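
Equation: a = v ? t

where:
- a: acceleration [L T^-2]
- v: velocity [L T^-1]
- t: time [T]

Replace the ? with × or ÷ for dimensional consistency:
division (÷): a = v ÷ t

a [L T^-2]; v [L T^-1]; t [T].
v × t → [L] ✗
v ÷ t → [L T^-2] ✓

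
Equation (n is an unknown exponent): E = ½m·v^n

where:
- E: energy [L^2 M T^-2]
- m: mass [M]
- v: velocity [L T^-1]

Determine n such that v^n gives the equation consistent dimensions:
n = 2

E has dimensions [L^2 M T^-2]; v has dimensions [L T^-1].
The rest of the RHS has dimensions [M], so v^n must supply [L^2 T^-2].
With n = 2: ½m·v^2 has dimensions [L^2 M T^-2], matching the LHS ✓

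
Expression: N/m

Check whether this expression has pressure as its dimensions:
No

The expression N/m has dimensions [M T^-2], but pressure has dimensions [L^-1 M T^-2].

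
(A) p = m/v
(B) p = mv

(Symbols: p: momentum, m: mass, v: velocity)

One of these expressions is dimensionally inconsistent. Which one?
(A)

(A) p = m/v: LHS [L M T^-1], RHS [L^-1 M T] ✗
(B) p = mv: LHS [L M T^-1], RHS [L M T^-1] ✓

Expression (A) p = m/v is dimensionally incorrect.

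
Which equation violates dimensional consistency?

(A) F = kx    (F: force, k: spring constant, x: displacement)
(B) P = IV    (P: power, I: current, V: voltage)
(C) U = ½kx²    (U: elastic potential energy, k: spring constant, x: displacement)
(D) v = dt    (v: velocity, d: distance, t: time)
(D) v = dt

The equation (D) v = dt is dimensionally incorrect.

LHS (v): [L T^-1]
RHS (dt): [L T] ✗

The dimensions do not match. The other three equations balance.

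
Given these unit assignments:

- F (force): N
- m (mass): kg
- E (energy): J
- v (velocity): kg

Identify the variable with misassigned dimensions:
v

The variable v (velocity) should have units m/s, not kg.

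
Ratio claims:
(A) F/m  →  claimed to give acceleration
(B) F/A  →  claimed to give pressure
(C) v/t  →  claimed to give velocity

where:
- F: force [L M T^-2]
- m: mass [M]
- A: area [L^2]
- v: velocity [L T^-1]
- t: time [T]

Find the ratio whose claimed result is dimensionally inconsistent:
(C) v/t does not give velocity

(A) F/m: [L T^-2] = acceleration [L T^-2] ✓
(B) F/A: [L^-1 M T^-2] = pressure [L^-1 M T^-2] ✓
(C) v/t: [L T^-2] ≠ velocity [L T^-1] ✗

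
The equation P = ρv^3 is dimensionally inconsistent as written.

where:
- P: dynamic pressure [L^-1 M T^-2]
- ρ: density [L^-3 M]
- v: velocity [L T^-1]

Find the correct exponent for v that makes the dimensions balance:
The exponent of v should be 2: P = ρv^2

The LHS P has dimensions [L^-1 M T^-2]; v has dimensions [L T^-1].
As written, the RHS ρv^3 (exponent 3 on v) has dimensions [M T^-3], which does not match.
With exponent 2, the RHS ρv^2 has dimensions [L^-1 M T^-2], matching the LHS.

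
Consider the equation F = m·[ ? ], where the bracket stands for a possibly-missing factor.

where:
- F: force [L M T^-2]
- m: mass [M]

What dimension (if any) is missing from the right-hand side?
[L T^-2] — acceleration (e.g. a)

F has dimensions [L M T^-2]; m has dimensions [M].
The bracketed factor must supply [L M T^-2] / [M] = [L T^-2].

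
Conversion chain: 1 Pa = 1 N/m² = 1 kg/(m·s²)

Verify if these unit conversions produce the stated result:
The chain is correct (no errors).

Correct: Pascal is Newton per square meter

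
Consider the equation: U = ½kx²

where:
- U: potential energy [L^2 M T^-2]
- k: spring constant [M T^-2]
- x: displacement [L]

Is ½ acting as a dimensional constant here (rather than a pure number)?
No

U has dimensions [L^2 M T^-2] and kx² already has dimensions [L^2 M T^-2], so the equation balances without ½ contributing any dimensions. ½ is a pure (dimensionless) number; changing or removing it would not affect dimensional consistency.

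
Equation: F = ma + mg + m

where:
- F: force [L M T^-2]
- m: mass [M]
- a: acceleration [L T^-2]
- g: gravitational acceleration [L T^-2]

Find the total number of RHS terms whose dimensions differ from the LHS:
1

LHS F: [L M T^-2]
- ma: [L M T^-2] ✓
- mg: [L M T^-2] ✓
- m: [M] ✗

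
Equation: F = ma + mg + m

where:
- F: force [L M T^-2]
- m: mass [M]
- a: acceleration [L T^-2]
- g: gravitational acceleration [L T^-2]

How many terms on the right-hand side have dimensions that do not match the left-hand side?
1

LHS F: [L M T^-2]
- ma: [L M T^-2] ✓
- mg: [L M T^-2] ✓
- m: [M] ✗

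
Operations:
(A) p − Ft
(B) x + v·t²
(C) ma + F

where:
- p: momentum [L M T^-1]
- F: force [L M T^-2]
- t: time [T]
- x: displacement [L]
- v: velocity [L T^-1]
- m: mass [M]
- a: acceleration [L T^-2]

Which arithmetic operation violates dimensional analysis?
(B) x + v·t²

(A) p − Ft: p [L M T^-1] and Ft [L M T^-1] — same dimensions ✓
(B) x + v·t²: x [L] and v·t² [L T] — different dimensions cannot be added/subtracted ✗
(C) ma + F: ma [L M T^-2] and F [L M T^-2] — same dimensions ✓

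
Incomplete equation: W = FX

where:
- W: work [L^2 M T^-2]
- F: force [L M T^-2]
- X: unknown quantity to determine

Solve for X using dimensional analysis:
X = d (distance), dimensions [L]

W has dimensions [L^2 M T^-2]; the rest of the RHS (F) has dimensions [L M T^-2].
So X must have dimensions [L] — X = d (distance).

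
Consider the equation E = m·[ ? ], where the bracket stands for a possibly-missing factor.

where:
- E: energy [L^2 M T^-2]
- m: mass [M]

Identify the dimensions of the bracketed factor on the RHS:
[L^2 T^-2] — velocity squared (e.g. v²)

E has dimensions [L^2 M T^-2]; m has dimensions [M].
The bracketed factor must supply [L^2 M T^-2] / [M] = [L^2 T^-2].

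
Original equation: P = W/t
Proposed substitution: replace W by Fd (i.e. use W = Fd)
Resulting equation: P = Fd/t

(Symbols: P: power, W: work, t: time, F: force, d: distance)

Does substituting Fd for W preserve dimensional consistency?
Yes

[W] = [L^2 M T^-2] and [Fd] = [L^2 M T^-2]. These match, so the substitution replaces a quantity by one of the same dimensions and the result P = Fd/t has LHS [L^2 M T^-3] vs RHS [L^2 M T^-3] — still consistent.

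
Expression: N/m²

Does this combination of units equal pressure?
Yes

The expression N/m² has dimensions [L^-1 M T^-2], which is exactly pressure [L^-1 M T^-2].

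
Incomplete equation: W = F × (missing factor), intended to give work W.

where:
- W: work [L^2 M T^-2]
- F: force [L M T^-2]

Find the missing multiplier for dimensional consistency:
d (distance), dimensions [L]

W has dimensions [L^2 M T^-2] and F has dimensions [L M T^-2].
The missing factor must have dimensions [L^2 M T^-2] / [L M T^-2] = [L], i.e. distance (d).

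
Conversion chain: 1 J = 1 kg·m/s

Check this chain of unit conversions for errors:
The chain is incorrect (it contains an error).

Incorrect: Joule is kg·m²/s², not kg·m/s (that is momentum)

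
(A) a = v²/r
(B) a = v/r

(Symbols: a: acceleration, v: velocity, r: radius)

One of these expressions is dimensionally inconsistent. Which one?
(B)

(A) a = v²/r: LHS [L T^-2], RHS [L T^-2] ✓
(B) a = v/r: LHS [L T^-2], RHS [T^-1] ✗

Expression (B) a = v/r is dimensionally incorrect.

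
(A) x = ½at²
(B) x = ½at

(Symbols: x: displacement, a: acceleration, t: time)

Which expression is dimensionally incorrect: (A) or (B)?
(B)

(A) x = ½at²: LHS [L], RHS [L] ✓
(B) x = ½at: LHS [L], RHS [L T^-1] ✗

Expression (B) x = ½at is dimensionally incorrect.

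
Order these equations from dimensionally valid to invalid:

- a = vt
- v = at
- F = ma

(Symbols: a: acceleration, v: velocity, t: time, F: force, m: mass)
Dimensionally correct: v = at, F = ma
Dimensionally incorrect: a = vt
Ordered (correct first, then incorrect): v = at, F = ma, a = vt

- a = vt: LHS [L T^-2], RHS [L] → incorrect ✗
- v = at: LHS [L T^-1], RHS [L T^-1] → correct ✓
- F = ma: LHS [L M T^-2], RHS [L M T^-2] → correct ✓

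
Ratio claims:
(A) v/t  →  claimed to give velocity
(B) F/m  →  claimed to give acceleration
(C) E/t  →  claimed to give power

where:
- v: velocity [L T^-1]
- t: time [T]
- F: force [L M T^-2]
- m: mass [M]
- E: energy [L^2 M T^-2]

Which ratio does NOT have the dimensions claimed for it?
(A) v/t does not give velocity

(A) v/t: [L T^-2] ≠ velocity [L T^-1] ✗
(B) F/m: [L T^-2] = acceleration [L T^-2] ✓
(C) E/t: [L^2 M T^-3] = power [L^2 M T^-3] ✓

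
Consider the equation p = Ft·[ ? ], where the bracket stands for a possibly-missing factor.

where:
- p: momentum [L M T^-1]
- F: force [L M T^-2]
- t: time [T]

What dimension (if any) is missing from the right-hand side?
Nothing is missing — the bracketed factor must be dimensionless.

p has dimensions [L M T^-1] and Ft already has dimensions [L M T^-1], so p = Ft is dimensionally complete.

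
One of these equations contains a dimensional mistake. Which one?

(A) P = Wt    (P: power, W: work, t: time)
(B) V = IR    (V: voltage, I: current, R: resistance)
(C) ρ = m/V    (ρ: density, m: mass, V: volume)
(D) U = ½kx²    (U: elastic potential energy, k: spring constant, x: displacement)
(A) P = Wt

The equation (A) P = Wt is dimensionally incorrect.

LHS (P): [L^2 M T^-3]
RHS (Wt): [L^2 M T^-1] ✗

The dimensions do not match. The other three equations balance.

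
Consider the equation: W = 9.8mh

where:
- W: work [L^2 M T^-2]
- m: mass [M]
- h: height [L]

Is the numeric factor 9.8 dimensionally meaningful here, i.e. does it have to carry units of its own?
Yes

W has dimensions [L^2 M T^-2], while mh alone has dimensions [L M]. For the equation to balance, the factor 9.8 must carry dimensions [L T^-2] — it is a dimensional constant (a numerical value of a physical quantity with its units suppressed), not a pure number.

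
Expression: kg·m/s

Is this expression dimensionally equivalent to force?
No

The expression kg·m/s has dimensions [L M T^-1], but force has dimensions [L M T^-2].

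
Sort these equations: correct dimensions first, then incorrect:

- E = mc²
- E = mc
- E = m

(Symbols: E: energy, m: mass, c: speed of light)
Dimensionally correct: E = mc²
Dimensionally incorrect: E = mc, E = m
Ordered (correct first, then incorrect): E = mc², E = mc, E = m

- E = mc²: LHS [L^2 M T^-2], RHS [L^2 M T^-2] → correct ✓
- E = mc: LHS [L^2 M T^-2], RHS [L M T^-1] → incorrect ✗
- E = m: LHS [L^2 M T^-2], RHS [M] → incorrect ✗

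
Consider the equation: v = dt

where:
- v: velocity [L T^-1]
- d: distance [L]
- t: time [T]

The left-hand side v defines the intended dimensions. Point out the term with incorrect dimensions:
The right-hand side term dt

v has dimensions [L T^-1], but dt has dimensions [L T], so the term dt is dimensionally wrong for v.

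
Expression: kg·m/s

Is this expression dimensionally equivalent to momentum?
Yes

The expression kg·m/s has dimensions [L M T^-1], which is exactly momentum [L M T^-1].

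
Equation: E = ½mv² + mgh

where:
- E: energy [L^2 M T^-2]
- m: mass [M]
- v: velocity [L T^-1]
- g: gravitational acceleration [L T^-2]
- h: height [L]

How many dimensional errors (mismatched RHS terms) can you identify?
0

LHS E: [L^2 M T^-2]
- ½mv²: [L^2 M T^-2] ✓
- mgh: [L^2 M T^-2] ✓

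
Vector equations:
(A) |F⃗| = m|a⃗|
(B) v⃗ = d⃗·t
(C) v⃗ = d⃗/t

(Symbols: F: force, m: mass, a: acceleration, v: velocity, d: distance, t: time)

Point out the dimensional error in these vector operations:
(B) v⃗ = d⃗·t

(A) |F⃗| = m|a⃗|: LHS [L M T^-2], RHS [L M T^-2] ✓ — magnitudes of vectors are scalars
(B) v⃗ = d⃗·t: LHS [L T^-1], RHS [L T] ✗ — velocity is displacement per time; should be d⃗/t
(C) v⃗ = d⃗/t: LHS [L T^-1], RHS [L T^-1] ✓ — displacement (vector) divided by time (scalar)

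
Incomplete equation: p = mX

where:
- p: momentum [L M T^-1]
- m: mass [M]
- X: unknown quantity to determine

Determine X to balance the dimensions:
X = v (velocity), dimensions [L T^-1]

p has dimensions [L M T^-1]; the rest of the RHS (m) has dimensions [M].
So X must have dimensions [L T^-1] — X = v (velocity).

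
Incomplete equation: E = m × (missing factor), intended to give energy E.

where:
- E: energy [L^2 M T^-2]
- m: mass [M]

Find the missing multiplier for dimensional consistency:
v² (velocity squared), dimensions [L^2 T^-2]

E has dimensions [L^2 M T^-2] and m has dimensions [M].
The missing factor must have dimensions [L^2 M T^-2] / [M] = [L^2 T^-2], i.e. velocity squared (v²).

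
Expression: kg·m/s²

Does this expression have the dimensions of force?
Yes

The expression kg·m/s² has dimensions [L M T^-2], which is exactly force [L M T^-2].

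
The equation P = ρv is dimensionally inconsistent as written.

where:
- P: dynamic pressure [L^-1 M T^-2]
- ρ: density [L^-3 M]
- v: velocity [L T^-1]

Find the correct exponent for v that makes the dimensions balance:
The exponent of v should be 2: P = ρv^2

The LHS P has dimensions [L^-1 M T^-2]; v has dimensions [L T^-1].
As written, the RHS ρv (exponent 1 on v) has dimensions [L^-2 M T^-1], which does not match.
With exponent 2, the RHS ρv^2 has dimensions [L^-1 M T^-2], matching the LHS.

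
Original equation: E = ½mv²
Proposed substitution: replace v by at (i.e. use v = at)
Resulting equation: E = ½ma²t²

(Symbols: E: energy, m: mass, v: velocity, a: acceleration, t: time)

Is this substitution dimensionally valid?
Yes

[v] = [L T^-1] and [at] = [L T^-1]. These match, so the substitution replaces a quantity by one of the same dimensions and the result E = ½ma²t² has LHS [L^2 M T^-2] vs RHS [L^2 M T^-2] — still consistent.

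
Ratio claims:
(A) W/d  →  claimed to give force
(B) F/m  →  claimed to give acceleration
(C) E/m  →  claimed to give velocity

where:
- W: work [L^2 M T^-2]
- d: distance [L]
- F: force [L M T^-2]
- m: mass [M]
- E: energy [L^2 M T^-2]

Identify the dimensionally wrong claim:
(C) E/m does not give velocity

(A) W/d: [L M T^-2] = force [L M T^-2] ✓
(B) F/m: [L T^-2] = acceleration [L T^-2] ✓
(C) E/m: [L^2 T^-2] ≠ velocity [L T^-1] ✗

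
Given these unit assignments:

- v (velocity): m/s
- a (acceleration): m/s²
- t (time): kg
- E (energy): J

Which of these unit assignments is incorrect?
t

The variable t (time) should have units s, not kg.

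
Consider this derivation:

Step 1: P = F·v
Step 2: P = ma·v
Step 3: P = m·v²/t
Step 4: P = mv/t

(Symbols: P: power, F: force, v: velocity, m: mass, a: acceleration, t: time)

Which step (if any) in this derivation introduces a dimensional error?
Step 4

Step 1: P = F·v → LHS [L^2 M T^-3], RHS [L^2 M T^-3] ✓
Step 2: P = ma·v → LHS [L^2 M T^-3], RHS [L^2 M T^-3] ✓
Step 3: P = m·v²/t → LHS [L^2 M T^-3], RHS [L^2 M T^-3] ✓
Step 4: P = mv/t → LHS [L^2 M T^-3], RHS [L M T^-2] ✗

The first dimensional inconsistency appears in step 4: P = mv/t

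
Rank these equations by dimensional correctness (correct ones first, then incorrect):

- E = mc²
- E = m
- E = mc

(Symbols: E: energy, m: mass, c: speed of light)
Dimensionally correct: E = mc²
Dimensionally incorrect: E = m, E = mc
Ordered (correct first, then incorrect): E = mc², E = m, E = mc

- E = mc²: LHS [L^2 M T^-2], RHS [L^2 M T^-2] → correct ✓
- E = m: LHS [L^2 M T^-2], RHS [M] → incorrect ✗
- E = mc: LHS [L^2 M T^-2], RHS [L M T^-1] → incorrect ✗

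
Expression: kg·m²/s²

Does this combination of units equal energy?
Yes

The expression kg·m²/s² has dimensions [L^2 M T^-2], which is exactly energy [L^2 M T^-2].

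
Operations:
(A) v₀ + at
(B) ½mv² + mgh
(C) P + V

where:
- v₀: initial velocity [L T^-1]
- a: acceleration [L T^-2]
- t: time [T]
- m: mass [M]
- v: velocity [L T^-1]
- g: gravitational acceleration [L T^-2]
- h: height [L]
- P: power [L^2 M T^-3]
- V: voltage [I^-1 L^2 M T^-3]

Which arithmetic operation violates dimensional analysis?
(C) P + V

(A) v₀ + at: v₀ [L T^-1] and at [L T^-1] — same dimensions ✓
(B) ½mv² + mgh: ½mv² [L^2 M T^-2] and mgh [L^2 M T^-2] — same dimensions ✓
(C) P + V: P [L^2 M T^-3] and V [I^-1 L^2 M T^-3] — different dimensions cannot be added/subtracted ✗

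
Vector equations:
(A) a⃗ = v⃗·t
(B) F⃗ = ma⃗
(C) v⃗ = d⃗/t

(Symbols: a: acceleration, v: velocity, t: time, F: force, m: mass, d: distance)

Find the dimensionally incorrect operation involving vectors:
(A) a⃗ = v⃗·t

(A) a⃗ = v⃗·t: LHS [L T^-2], RHS [L] ✗ — acceleration is velocity per time; should be v⃗/t
(B) F⃗ = ma⃗: LHS [L M T^-2], RHS [L M T^-2] ✓ — Force and acceleration are vectors, mass is a scalar
(C) v⃗ = d⃗/t: LHS [L T^-1], RHS [L T^-1] ✓ — displacement (vector) divided by time (scalar)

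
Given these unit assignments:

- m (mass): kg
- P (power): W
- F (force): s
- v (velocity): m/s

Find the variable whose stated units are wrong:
F

The variable F (force) should have units N, not s.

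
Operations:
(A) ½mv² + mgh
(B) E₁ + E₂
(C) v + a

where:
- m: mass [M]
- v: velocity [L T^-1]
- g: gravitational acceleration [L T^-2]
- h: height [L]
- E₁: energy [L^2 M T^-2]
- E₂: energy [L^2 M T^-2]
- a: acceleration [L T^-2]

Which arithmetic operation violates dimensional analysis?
(C) v + a

(A) ½mv² + mgh: ½mv² [L^2 M T^-2] and mgh [L^2 M T^-2] — same dimensions ✓
(B) E₁ + E₂: E₁ [L^2 M T^-2] and E₂ [L^2 M T^-2] — same dimensions ✓
(C) v + a: v [L T^-1] and a [L T^-2] — different dimensions cannot be added/subtracted ✗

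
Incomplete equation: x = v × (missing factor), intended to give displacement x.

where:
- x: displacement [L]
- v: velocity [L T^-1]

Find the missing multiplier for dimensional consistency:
t (time), dimensions [T]

x has dimensions [L] and v has dimensions [L T^-1].
The missing factor must have dimensions [L] / [L T^-1] = [T], i.e. time (t).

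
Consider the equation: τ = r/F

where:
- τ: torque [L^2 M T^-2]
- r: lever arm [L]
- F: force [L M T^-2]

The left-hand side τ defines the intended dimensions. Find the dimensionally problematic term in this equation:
The right-hand side term r/F

τ has dimensions [L^2 M T^-2], but r/F has dimensions [M^-1 T^2], so the term r/F is dimensionally wrong for τ.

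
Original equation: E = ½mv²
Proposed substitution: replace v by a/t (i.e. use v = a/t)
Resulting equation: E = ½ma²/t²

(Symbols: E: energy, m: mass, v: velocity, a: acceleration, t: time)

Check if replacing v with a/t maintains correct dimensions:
No

[v] = [L T^-1] and [a/t] = [L T^-3]. These differ, so the substitution replaces a quantity by one of different dimensions and the result E = ½ma²/t² has LHS [L^2 M T^-2] vs RHS [L^2 M T^-6] — inconsistent.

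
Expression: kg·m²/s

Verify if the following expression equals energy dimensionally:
No

The expression kg·m²/s has dimensions [L^2 M T^-1], but energy has dimensions [L^2 M T^-2].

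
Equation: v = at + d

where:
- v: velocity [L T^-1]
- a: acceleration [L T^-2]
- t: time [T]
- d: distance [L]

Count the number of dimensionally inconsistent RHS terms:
1

LHS v: [L T^-1]
- at: [L T^-1] ✓
- d: [L] ✗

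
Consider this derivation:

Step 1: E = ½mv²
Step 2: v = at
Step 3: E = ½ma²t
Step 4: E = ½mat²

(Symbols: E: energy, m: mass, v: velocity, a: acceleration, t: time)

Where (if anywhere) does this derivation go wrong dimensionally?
Step 3

Step 1: E = ½mv² → LHS [L^2 M T^-2], RHS [L^2 M T^-2] ✓
Step 2: v = at → LHS [L T^-1], RHS [L T^-1] ✓
Step 3: E = ½ma²t → LHS [L^2 M T^-2], RHS [L^2 M T^-3] ✗

The first dimensional inconsistency appears in step 3: E = ½ma²t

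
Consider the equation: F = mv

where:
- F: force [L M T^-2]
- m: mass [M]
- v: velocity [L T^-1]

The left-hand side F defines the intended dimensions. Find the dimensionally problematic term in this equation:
The right-hand side term mv

F has dimensions [L M T^-2], but mv has dimensions [L M T^-1], so the term mv is dimensionally wrong for F.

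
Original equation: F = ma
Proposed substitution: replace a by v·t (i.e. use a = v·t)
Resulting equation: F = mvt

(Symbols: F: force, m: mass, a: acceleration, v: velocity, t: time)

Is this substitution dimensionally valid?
No

[a] = [L T^-2] and [v·t] = [L]. These differ, so the substitution replaces a quantity by one of different dimensions and the result F = mvt has LHS [L M T^-2] vs RHS [L M] — inconsistent.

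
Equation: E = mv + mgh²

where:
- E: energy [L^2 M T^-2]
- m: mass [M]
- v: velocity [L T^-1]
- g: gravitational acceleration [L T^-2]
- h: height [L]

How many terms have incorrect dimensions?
2

LHS E: [L^2 M T^-2]
- mv: [L M T^-1] ✗
- mgh²: [L^3 M T^-2] ✗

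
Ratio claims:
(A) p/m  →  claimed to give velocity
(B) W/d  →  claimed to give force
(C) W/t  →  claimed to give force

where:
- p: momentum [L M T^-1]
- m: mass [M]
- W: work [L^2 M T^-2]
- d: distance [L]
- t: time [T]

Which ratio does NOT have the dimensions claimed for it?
(C) W/t does not give force

(A) p/m: [L T^-1] = velocity [L T^-1] ✓
(B) W/d: [L M T^-2] = force [L M T^-2] ✓
(C) W/t: [L^2 M T^-3] ≠ force [L M T^-2] ✗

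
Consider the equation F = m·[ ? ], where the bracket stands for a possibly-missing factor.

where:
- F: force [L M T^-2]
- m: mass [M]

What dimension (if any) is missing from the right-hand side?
[L T^-2] — acceleration (e.g. a)

F has dimensions [L M T^-2]; m has dimensions [M].
The bracketed factor must supply [L M T^-2] / [M] = [L T^-2].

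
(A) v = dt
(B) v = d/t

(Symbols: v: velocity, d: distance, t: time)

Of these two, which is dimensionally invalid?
(A)

(A) v = dt: LHS [L T^-1], RHS [L T] ✗
(B) v = d/t: LHS [L T^-1], RHS [L T^-1] ✓

Expression (A) v = dt is dimensionally incorrect.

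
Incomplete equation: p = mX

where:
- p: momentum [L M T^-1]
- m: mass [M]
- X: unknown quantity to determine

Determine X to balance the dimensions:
X = v (velocity), dimensions [L T^-1]

p has dimensions [L M T^-1]; the rest of the RHS (m) has dimensions [M].
So X must have dimensions [L T^-1] — X = v (velocity).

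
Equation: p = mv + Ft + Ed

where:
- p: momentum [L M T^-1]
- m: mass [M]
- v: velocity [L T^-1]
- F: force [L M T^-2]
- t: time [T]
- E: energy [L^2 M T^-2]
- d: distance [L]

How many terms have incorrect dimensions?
1

LHS p: [L M T^-1]
- mv: [L M T^-1] ✓
- Ft: [L M T^-1] ✓
- Ed: [L^3 M T^-2] ✗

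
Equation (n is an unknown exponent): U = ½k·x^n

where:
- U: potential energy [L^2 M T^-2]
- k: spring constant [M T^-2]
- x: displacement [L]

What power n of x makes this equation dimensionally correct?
n = 2

U has dimensions [L^2 M T^-2]; x has dimensions [L].
The rest of the RHS has dimensions [M T^-2], so x^n must supply [L^2].
With n = 2: ½k·x^2 has dimensions [L^2 M T^-2], matching the LHS ✓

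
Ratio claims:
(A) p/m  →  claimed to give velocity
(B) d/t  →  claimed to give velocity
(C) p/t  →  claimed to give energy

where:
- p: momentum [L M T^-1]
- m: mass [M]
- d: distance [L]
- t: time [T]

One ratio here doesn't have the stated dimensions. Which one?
(C) p/t does not give energy

(A) p/m: [L T^-1] = velocity [L T^-1] ✓
(B) d/t: [L T^-1] = velocity [L T^-1] ✓
(C) p/t: [L M T^-2] ≠ energy [L^2 M T^-2] ✗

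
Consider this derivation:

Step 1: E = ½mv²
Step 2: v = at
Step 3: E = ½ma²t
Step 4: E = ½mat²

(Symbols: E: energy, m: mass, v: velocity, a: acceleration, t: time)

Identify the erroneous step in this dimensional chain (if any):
Step 3

Step 1: E = ½mv² → LHS [L^2 M T^-2], RHS [L^2 M T^-2] ✓
Step 2: v = at → LHS [L T^-1], RHS [L T^-1] ✓
Step 3: E = ½ma²t → LHS [L^2 M T^-2], RHS [L^2 M T^-3] ✗

The first dimensional inconsistency appears in step 3: E = ½ma²t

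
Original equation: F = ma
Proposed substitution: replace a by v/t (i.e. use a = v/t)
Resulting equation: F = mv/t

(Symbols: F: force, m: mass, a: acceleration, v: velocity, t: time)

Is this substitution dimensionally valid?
Yes

[a] = [L T^-2] and [v/t] = [L T^-2]. These match, so the substitution replaces a quantity by one of the same dimensions and the result F = mv/t has LHS [L M T^-2] vs RHS [L M T^-2] — still consistent.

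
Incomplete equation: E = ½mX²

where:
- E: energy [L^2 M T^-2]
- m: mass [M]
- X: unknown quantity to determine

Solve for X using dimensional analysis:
X = v (velocity), dimensions [L T^-1]

E has dimensions [L^2 M T^-2]; the rest of the RHS (½m) has dimensions [M].
So X² must have dimensions [L^2 T^-2], i.e. X has dimensions [L T^-1] — X = v (velocity).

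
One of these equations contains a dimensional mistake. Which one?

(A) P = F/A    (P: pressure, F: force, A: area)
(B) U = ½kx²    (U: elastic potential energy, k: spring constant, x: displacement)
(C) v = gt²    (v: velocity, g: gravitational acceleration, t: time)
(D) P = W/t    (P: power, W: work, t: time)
(C) v = gt²

The equation (C) v = gt² is dimensionally incorrect.

LHS (v): [L T^-1]
RHS (gt²): [L] ✗

The dimensions do not match. The other three equations balance.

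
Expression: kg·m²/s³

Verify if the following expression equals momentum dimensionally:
No

The expression kg·m²/s³ has dimensions [L^2 M T^-3], but momentum has dimensions [L M T^-1].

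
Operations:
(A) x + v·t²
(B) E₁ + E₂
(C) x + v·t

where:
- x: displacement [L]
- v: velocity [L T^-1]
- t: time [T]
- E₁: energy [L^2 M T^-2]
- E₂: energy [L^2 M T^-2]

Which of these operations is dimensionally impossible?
(A) x + v·t²

(A) x + v·t²: x [L] and v·t² [L T] — different dimensions cannot be added/subtracted ✗
(B) E₁ + E₂: E₁ [L^2 M T^-2] and E₂ [L^2 M T^-2] — same dimensions ✓
(C) x + v·t: x [L] and v·t [L] — same dimensions ✓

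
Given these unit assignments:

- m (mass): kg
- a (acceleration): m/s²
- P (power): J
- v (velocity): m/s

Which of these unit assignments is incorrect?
P

The variable P (power) should have units W, not J.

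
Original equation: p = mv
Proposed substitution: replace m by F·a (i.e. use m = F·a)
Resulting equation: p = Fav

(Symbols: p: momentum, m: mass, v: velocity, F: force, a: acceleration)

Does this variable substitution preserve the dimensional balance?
No

[m] = [M] and [F·a] = [L^2 M T^-4]. These differ, so the substitution replaces a quantity by one of different dimensions and the result p = Fav has LHS [L M T^-1] vs RHS [L^3 M T^-5] — inconsistent.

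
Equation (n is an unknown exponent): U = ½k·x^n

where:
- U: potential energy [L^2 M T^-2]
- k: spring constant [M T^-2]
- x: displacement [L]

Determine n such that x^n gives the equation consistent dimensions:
n = 2

U has dimensions [L^2 M T^-2]; x has dimensions [L].
The rest of the RHS has dimensions [M T^-2], so x^n must supply [L^2].
With n = 2: ½k·x^2 has dimensions [L^2 M T^-2], matching the LHS ✓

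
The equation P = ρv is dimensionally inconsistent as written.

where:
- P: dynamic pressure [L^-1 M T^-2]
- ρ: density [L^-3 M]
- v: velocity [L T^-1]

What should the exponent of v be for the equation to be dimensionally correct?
The exponent of v should be 2: P = ρv^2

The LHS P has dimensions [L^-1 M T^-2]; v has dimensions [L T^-1].
As written, the RHS ρv (exponent 1 on v) has dimensions [L^-2 M T^-1], which does not match.
With exponent 2, the RHS ρv^2 has dimensions [L^-1 M T^-2], matching the LHS.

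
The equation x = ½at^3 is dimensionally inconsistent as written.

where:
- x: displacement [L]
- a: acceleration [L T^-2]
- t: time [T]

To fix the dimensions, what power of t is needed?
The exponent of t should be 2: x = ½at^2

The LHS x has dimensions [L]; t has dimensions [T].
As written, the RHS ½at^3 (exponent 3 on t) has dimensions [L T], which does not match.
With exponent 2, the RHS ½at^2 has dimensions [L], matching the LHS.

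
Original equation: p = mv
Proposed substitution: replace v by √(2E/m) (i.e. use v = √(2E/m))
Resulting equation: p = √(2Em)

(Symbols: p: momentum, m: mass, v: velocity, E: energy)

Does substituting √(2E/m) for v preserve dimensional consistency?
Yes

[v] = [L T^-1] and [√(2E/m)] = [L T^-1]. These match, so the substitution replaces a quantity by one of the same dimensions and the result p = √(2Em) has LHS [L M T^-1] vs RHS [L M T^-1] — still consistent.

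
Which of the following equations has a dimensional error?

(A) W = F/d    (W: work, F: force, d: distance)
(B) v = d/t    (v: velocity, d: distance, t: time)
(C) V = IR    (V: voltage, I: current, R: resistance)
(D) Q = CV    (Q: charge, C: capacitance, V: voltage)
(A) W = F/d

The equation (A) W = F/d is dimensionally incorrect.

LHS (W): [L^2 M T^-2]
RHS (F/d): [M T^-2] ✗

The dimensions do not match. The other three equations balance.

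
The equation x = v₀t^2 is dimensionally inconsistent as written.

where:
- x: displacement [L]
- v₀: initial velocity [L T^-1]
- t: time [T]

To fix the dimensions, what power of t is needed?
The exponent of t should be 1: x = v₀t

The LHS x has dimensions [L]; t has dimensions [T].
As written, the RHS v₀t^2 (exponent 2 on t) has dimensions [L T], which does not match.
With exponent 1, the RHS v₀t has dimensions [L], matching the LHS.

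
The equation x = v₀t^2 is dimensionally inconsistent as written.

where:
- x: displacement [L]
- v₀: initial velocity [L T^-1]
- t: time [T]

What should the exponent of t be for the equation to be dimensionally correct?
The exponent of t should be 1: x = v₀t

The LHS x has dimensions [L]; t has dimensions [T].
As written, the RHS v₀t^2 (exponent 2 on t) has dimensions [L T], which does not match.
With exponent 1, the RHS v₀t has dimensions [L], matching the LHS.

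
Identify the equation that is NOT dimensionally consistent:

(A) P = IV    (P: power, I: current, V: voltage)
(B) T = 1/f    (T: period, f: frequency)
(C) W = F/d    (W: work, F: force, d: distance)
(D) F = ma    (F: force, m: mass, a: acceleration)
(C) W = F/d

The equation (C) W = F/d is dimensionally incorrect.

LHS (W): [L^2 M T^-2]
RHS (F/d): [M T^-2] ✗

The dimensions do not match. The other three equations balance.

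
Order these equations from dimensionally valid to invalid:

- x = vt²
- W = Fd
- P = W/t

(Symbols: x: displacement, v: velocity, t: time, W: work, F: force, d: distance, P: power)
Dimensionally correct: W = Fd, P = W/t
Dimensionally incorrect: x = vt²
Ordered (correct first, then incorrect): W = Fd, P = W/t, x = vt²

- x = vt²: LHS [L], RHS [L T] → incorrect ✗
- W = Fd: LHS [L^2 M T^-2], RHS [L^2 M T^-2] → correct ✓
- P = W/t: LHS [L^2 M T^-3], RHS [L^2 M T^-3] → correct ✓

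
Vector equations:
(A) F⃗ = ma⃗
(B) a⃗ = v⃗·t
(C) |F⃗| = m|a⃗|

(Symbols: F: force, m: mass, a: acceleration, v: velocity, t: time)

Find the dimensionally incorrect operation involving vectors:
(B) a⃗ = v⃗·t

(A) F⃗ = ma⃗: LHS [L M T^-2], RHS [L M T^-2] ✓ — Force and acceleration are vectors, mass is a scalar
(B) a⃗ = v⃗·t: LHS [L T^-2], RHS [L] ✗ — acceleration is velocity per time; should be v⃗/t
(C) |F⃗| = m|a⃗|: LHS [L M T^-2], RHS [L M T^-2] ✓ — magnitudes of vectors are scalars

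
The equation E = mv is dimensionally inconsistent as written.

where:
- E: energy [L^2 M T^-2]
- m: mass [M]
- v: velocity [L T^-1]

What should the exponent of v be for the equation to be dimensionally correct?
The exponent of v should be 2: E = mv^2

The LHS E has dimensions [L^2 M T^-2]; v has dimensions [L T^-1].
As written, the RHS mv (exponent 1 on v) has dimensions [L M T^-1], which does not match.
With exponent 2, the RHS mv^2 has dimensions [L^2 M T^-2], matching the LHS.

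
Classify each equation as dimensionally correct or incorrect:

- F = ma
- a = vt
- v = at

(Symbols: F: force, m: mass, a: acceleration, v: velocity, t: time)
Dimensionally correct: F = ma, v = at
Dimensionally incorrect: a = vt
Ordered (correct first, then incorrect): F = ma, v = at, a = vt

- F = ma: LHS [L M T^-2], RHS [L M T^-2] → correct ✓
- a = vt: LHS [L T^-2], RHS [L] → incorrect ✗
- v = at: LHS [L T^-1], RHS [L T^-1] → correct ✓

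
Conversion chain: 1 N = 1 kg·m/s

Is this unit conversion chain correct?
The chain is incorrect (it contains an error).

Incorrect: Newton is kg·m/s², not kg·m/s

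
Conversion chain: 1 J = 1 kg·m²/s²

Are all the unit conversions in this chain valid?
The chain is correct (no errors).

Correct: Joule is defined as kg·m²/s²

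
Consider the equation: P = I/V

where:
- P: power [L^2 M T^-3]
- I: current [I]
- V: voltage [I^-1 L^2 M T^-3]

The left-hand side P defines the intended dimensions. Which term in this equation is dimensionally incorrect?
The right-hand side term I/V

P has dimensions [L^2 M T^-3], but I/V has dimensions [I^2 L^-2 M^-1 T^3], so the term I/V is dimensionally wrong for P.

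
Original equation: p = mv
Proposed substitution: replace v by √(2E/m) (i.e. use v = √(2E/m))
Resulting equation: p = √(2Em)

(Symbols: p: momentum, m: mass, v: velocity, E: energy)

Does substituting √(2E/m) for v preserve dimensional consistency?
Yes

[v] = [L T^-1] and [√(2E/m)] = [L T^-1]. These match, so the substitution replaces a quantity by one of the same dimensions and the result p = √(2Em) has LHS [L M T^-1] vs RHS [L M T^-1] — still consistent.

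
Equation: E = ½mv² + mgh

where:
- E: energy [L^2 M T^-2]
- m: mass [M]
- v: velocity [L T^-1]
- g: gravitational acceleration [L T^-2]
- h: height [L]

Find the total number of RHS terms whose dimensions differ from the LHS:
0

LHS E: [L^2 M T^-2]
- ½mv²: [L^2 M T^-2] ✓
- mgh: [L^2 M T^-2] ✓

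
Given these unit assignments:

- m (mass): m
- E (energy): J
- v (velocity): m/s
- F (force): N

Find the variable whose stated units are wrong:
m

The variable m (mass) should have units kg, not m.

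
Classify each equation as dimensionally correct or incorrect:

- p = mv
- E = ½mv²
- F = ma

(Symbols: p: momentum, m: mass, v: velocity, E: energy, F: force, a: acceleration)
Dimensionally correct: p = mv, E = ½mv², F = ma
Dimensionally incorrect: none
Ordered (correct first, then incorrect): p = mv, E = ½mv², F = ma

- p = mv: LHS [L M T^-1], RHS [L M T^-1] → correct ✓
- E = ½mv²: LHS [L^2 M T^-2], RHS [L^2 M T^-2] → correct ✓
- F = ma: LHS [L M T^-2], RHS [L M T^-2] → correct ✓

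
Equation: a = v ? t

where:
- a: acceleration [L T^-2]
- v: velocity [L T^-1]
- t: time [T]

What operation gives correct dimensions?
division (÷): a = v ÷ t

a [L T^-2]; v [L T^-1]; t [T].
v × t → [L] ✗
v ÷ t → [L T^-2] ✓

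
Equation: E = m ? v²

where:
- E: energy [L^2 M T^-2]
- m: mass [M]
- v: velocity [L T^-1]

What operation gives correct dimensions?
multiplication (×): E = m × v²

E [L^2 M T^-2]; m [M]; v² [L^2 T^-2].
m × v² → [L^2 M T^-2] ✓
m ÷ v² → [L^-2 M T^2] ✗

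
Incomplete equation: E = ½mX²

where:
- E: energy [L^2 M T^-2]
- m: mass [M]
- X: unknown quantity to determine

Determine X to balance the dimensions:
X = v (velocity), dimensions [L T^-1]

E has dimensions [L^2 M T^-2]; the rest of the RHS (½m) has dimensions [M].
So X² must have dimensions [L^2 T^-2], i.e. X has dimensions [L T^-1] — X = v (velocity).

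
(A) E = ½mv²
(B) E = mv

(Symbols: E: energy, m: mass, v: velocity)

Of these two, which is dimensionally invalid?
(B)

(A) E = ½mv²: LHS [L^2 M T^-2], RHS [L^2 M T^-2] ✓
(B) E = mv: LHS [L^2 M T^-2], RHS [L M T^-1] ✗

Expression (B) E = mv is dimensionally incorrect.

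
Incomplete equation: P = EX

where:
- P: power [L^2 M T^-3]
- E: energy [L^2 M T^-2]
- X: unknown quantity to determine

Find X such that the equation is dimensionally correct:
X = f (inverse time / frequency (1/t)), dimensions [T^-1]

P has dimensions [L^2 M T^-3]; the rest of the RHS (E) has dimensions [L^2 M T^-2].
So X must have dimensions [T^-1] — X = f (inverse time / frequency (1/t)).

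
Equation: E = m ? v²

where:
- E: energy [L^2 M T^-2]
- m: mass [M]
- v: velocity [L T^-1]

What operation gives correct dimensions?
multiplication (×): E = m × v²

E [L^2 M T^-2]; m [M]; v² [L^2 T^-2].
m × v² → [L^2 M T^-2] ✓
m ÷ v² → [L^-2 M T^2] ✗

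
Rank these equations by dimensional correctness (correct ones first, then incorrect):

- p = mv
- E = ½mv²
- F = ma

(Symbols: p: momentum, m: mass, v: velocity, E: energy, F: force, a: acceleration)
Dimensionally correct: p = mv, E = ½mv², F = ma
Dimensionally incorrect: none
Ordered (correct first, then incorrect): p = mv, E = ½mv², F = ma

- p = mv: LHS [L M T^-1], RHS [L M T^-1] → correct ✓
- E = ½mv²: LHS [L^2 M T^-2], RHS [L^2 M T^-2] → correct ✓
- F = ma: LHS [L M T^-2], RHS [L M T^-2] → correct ✓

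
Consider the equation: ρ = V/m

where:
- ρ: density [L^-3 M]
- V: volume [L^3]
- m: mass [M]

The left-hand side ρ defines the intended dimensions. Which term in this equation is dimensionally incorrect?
The right-hand side term V/m

ρ has dimensions [L^-3 M], but V/m has dimensions [L^3 M^-1], so the term V/m is dimensionally wrong for ρ.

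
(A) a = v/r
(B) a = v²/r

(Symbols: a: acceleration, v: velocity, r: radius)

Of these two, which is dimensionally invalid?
(A)

(A) a = v/r: LHS [L T^-2], RHS [T^-1] ✗
(B) a = v²/r: LHS [L T^-2], RHS [L T^-2] ✓

Expression (A) a = v/r is dimensionally incorrect.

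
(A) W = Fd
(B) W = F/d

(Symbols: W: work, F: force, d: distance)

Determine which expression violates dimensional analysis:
(B)

(A) W = Fd: LHS [L^2 M T^-2], RHS [L^2 M T^-2] ✓
(B) W = F/d: LHS [L^2 M T^-2], RHS [M T^-2] ✗

Expression (B) W = F/d is dimensionally incorrect.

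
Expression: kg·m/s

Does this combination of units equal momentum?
Yes

The expression kg·m/s has dimensions [L M T^-1], which is exactly momentum [L M T^-1].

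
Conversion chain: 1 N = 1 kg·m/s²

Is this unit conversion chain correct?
The chain is correct (no errors).

Correct: Newton is defined as kg·m/s²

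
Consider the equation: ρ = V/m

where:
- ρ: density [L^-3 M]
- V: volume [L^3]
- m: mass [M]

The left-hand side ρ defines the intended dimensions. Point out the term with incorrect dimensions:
The right-hand side term V/m

ρ has dimensions [L^-3 M], but V/m has dimensions [L^3 M^-1], so the term V/m is dimensionally wrong for ρ.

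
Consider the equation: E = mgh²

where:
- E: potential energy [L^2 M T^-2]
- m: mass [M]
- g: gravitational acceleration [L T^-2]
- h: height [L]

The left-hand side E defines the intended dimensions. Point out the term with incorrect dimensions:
The right-hand side term mgh²

E has dimensions [L^2 M T^-2], but mgh² has dimensions [L^3 M T^-2], so the term mgh² is dimensionally wrong for E.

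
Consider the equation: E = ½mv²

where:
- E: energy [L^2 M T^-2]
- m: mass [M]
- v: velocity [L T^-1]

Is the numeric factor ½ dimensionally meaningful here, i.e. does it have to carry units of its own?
No

E has dimensions [L^2 M T^-2] and mv² already has dimensions [L^2 M T^-2], so the equation balances without ½ contributing any dimensions. ½ is a pure (dimensionless) number; changing or removing it would not affect dimensional consistency.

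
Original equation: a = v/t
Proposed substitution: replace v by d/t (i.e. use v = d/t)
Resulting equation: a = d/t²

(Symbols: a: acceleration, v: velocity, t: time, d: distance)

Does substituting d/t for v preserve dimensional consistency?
Yes

[v] = [L T^-1] and [d/t] = [L T^-1]. These match, so the substitution replaces a quantity by one of the same dimensions and the result a = d/t² has LHS [L T^-2] vs RHS [L T^-2] — still consistent.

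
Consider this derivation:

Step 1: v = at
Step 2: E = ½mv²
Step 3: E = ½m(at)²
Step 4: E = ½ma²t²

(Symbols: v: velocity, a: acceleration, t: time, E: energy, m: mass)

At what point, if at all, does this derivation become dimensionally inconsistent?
No step introduces an error — all steps are dimensionally consistent.

Step 1: v = at → LHS [L T^-1], RHS [L T^-1] ✓
Step 2: E = ½mv² → LHS [L^2 M T^-2], RHS [L^2 M T^-2] ✓
Step 3: E = ½m(at)² → LHS [L^2 M T^-2], RHS [L^2 M T^-2] ✓
Step 4: E = ½ma²t² → LHS [L^2 M T^-2], RHS [L^2 M T^-2] ✓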